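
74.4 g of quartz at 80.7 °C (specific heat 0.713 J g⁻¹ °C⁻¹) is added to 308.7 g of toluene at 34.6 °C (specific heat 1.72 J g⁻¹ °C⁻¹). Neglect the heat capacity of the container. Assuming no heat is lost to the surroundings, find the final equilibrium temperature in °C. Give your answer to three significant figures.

T_f = 38.8 °C

Heat lost by quartz = heat gained by toluene.
(74.4)(0.713)(80.7 − T) = (308.7)(1.72)(T − 34.6)
53.0472 (80.7 − T) = 530.964 (T − 34.6)
4280.9 − 53.0472 T = 530.964 T − 18371
22651.9 = 584.0112 T
T = 38.79 °C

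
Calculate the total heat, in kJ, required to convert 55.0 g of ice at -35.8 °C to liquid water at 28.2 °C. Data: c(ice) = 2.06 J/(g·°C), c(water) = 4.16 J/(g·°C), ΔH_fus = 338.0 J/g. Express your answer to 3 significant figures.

q = 29.1 kJ

q1 (heat ice -35.8→0.0 °C): 55.0 × 2.06 × 35.8 = 4056 J
q2 (melt at 0 °C): 55.0 × 338.0 = 18590 J
q3 (heat water 0.0→28.2 °C): 55.0 × 4.16 × 28.2 = 6452 J
Total: 4056 + 18590 + 6452 = 29098 J = 29.1 kJ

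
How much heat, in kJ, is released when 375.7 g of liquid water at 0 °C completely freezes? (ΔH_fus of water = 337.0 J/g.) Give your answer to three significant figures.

q = 127 kJ

q = m × ΔH_fus = 375.7 × 337.0 = 126600 J = 127 kJ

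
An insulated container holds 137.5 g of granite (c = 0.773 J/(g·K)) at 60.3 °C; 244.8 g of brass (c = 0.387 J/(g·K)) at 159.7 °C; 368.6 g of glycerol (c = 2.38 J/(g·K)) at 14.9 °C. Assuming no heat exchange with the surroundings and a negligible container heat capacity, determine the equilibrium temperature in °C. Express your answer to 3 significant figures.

T_f = 32.1 °C

Σ mᵢcᵢ(T − Tᵢ) = 0  ⇒  T = Σ mᵢcᵢTᵢ / Σ mᵢcᵢ
Σ mᵢcᵢ = 137.5×0.773 + 244.8×0.387 + 368.6×2.38 = 1078.2931
Σ mᵢcᵢTᵢ = 106.2875×60.3 + 94.7376×159.7 + 877.268×14.9 = 34610
T = 34610 / 1078.2931 = 32.10 °C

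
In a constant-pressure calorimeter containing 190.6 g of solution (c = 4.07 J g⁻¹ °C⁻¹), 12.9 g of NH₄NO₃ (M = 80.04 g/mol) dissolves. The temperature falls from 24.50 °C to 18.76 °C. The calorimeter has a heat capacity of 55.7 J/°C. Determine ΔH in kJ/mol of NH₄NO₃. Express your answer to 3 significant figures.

ΔH = 29.6 kJ/mol

|ΔT| = |18.76 − 24.50| = 5.74 °C
|q_surr| = (190.6 × 4.07 + 55.7) × 5.74 = 831.442 × 5.74 = 4772 J
n(NH₄NO₃) = 12.9 / 80.04 = 0.1612 mol
Temperature fell, so q_rxn = +|q_surr| = 4.772 kJ
ΔH = q_rxn / n = 29.60 kJ/mol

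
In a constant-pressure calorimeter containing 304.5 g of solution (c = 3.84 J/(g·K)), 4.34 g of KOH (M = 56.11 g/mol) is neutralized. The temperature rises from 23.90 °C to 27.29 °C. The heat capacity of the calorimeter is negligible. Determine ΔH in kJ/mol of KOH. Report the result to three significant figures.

|ΔT| = |27.29 − 23.90| = 3.39 °C
|q_surr| = (304.5 × 3.84) × 3.39 = 1169.28 × 3.39 = 3964 J
n(KOH) = 4.34 / 56.11 = 0.07735 mol
Temperature rose, so q_rxn = −|q_surr| = -3.964 kJ
ΔH = q_rxn / n = -51.248 kJ/mol

ΔH = -51.2 kJ/mol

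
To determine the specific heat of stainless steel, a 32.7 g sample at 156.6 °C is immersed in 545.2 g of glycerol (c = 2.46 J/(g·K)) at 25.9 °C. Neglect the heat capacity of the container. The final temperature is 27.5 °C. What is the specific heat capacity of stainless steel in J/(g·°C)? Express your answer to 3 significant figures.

q_gained = (545.2 × 2.46) × (27.5 − 25.9) = 2146 J
q_lost = 32.7 × c × (156.6 − 27.5) = 4221.57 c
Set equal: c = 2146 / 4221.57 = 0.508 J/(g·°C)

c = 0.508 J/(g·°C)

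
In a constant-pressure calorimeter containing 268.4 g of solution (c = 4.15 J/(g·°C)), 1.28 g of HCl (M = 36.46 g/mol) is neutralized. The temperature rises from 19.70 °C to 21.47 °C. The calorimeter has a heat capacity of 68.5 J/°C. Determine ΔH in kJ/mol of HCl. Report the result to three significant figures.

|ΔT| = |21.47 − 19.70| = 1.77 °C
|q_surr| = (268.4 × 4.15 + 68.5) × 1.77 = 1182.36 × 1.77 = 2093 J
n(HCl) = 1.28 / 36.46 = 0.03511 mol
Temperature rose, so q_rxn = −|q_surr| = -2.093 kJ
ΔH = q_rxn / n = -59.61 kJ/mol

ΔH = -59.6 kJ/mol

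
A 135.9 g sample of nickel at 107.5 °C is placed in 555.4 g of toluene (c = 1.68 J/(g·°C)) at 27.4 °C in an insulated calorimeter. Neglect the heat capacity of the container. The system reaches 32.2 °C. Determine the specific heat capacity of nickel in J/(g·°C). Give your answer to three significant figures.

q_gained = (555.4 × 1.68) × (32.2 − 27.4) = 4479 J
q_lost = 135.9 × c × (107.5 − 32.2) = 10233.27 c
Set equal: c = 4479 / 10233.27 = 0.438 J/(g·°C)

c = 0.438 J/(g·°C)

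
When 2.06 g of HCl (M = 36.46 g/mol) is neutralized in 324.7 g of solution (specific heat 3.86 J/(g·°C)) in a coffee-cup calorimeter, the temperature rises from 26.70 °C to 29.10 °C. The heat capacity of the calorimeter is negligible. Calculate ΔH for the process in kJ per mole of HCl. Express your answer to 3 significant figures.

ΔH = -53.2 kJ/mol

|ΔT| = |29.10 − 26.70| = 2.40 °C
|q_surr| = (324.7 × 3.86) × 2.40 = 1253.342 × 2.40 = 3008 J
n(HCl) = 2.06 / 36.46 = 0.05650 mol
Temperature rose, so q_rxn = −|q_surr| = -3.008 kJ
ΔH = q_rxn / n = -53.24 kJ/mol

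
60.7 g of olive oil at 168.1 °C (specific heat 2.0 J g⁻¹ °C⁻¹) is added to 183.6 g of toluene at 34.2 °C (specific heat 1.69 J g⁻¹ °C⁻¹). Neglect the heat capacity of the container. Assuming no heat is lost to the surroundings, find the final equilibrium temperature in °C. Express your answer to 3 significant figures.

Heat lost by olive oil = heat gained by toluene.
(60.7)(2.0)(168.1 − T) = (183.6)(1.69)(T − 34.2)
121.4 (168.1 − T) = 310.284 (T − 34.2)
20407 − 121.4 T = 310.284 T − 10612
31019 = 431.684 T
T = 71.86 °C

T_f = 71.9 °C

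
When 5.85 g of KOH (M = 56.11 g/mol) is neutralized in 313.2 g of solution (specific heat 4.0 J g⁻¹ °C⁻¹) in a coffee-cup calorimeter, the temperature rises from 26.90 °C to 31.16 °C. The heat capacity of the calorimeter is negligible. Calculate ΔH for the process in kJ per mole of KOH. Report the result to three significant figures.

ΔH = -51.2 kJ/mol

|ΔT| = |31.16 − 26.90| = 4.26 °C
|q_surr| = (313.2 × 4.0) × 4.26 = 1252.8 × 4.26 = 5337 J
n(KOH) = 5.85 / 56.11 = 0.1043 mol
Temperature rose, so q_rxn = −|q_surr| = -5.337 kJ
ΔH = q_rxn / n = -51.17 kJ/mol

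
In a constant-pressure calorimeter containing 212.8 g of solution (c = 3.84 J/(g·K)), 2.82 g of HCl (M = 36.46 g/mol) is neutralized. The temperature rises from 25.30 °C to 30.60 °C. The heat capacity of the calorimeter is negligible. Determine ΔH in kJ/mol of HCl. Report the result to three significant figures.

ΔH = -56.0 kJ/mol

|ΔT| = |30.60 − 25.30| = 5.30 °C
|q_surr| = (212.8 × 3.84) × 5.30 = 817.152 × 5.30 = 4331 J
n(HCl) = 2.82 / 36.46 = 0.07735 mol
Temperature rose, so q_rxn = −|q_surr| = -4.331 kJ
ΔH = q_rxn / n = -55.99 kJ/mol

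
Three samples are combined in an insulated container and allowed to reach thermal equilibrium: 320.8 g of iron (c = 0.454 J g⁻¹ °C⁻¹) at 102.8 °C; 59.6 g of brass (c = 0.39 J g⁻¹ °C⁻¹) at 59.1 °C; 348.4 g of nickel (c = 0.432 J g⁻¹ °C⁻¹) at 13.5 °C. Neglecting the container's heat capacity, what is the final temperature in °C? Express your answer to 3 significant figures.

Σ mᵢcᵢ(T − Tᵢ) = 0  ⇒  T = Σ mᵢcᵢTᵢ / Σ mᵢcᵢ
Σ mᵢcᵢ = 320.8×0.454 + 59.6×0.39 + 348.4×0.432 = 319.3960
Σ mᵢcᵢTᵢ = 145.6432×102.8 + 23.244×59.1 + 150.5088×13.5 = 18378
T = 18378 / 319.3960 = 57.54 °C

T_f = 57.5 °C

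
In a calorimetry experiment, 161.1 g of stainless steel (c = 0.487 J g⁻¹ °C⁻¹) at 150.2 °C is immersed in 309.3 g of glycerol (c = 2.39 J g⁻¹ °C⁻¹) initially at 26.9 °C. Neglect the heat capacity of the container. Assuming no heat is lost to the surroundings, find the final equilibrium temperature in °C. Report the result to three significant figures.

Heat lost by stainless steel = heat gained by glycerol.
(161.1)(0.487)(150.2 − T) = (309.3)(2.39)(T − 26.9)
78.4557 (150.2 − T) = 739.227 (T − 26.9)
11784 − 78.4557 T = 739.227 T − 19885
31669 = 817.6827 T
T = 38.73 °C

T_f = 38.7 °C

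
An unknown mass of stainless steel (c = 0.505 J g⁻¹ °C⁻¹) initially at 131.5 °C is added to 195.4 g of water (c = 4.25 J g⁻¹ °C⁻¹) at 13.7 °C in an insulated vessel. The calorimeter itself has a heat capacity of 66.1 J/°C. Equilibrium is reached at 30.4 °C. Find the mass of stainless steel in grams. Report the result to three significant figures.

q_gained = (195.4 × 4.25 + 66.1) × (30.4 − 13.7) = 14970 J
q_lost = m × 0.505 × (131.5 − 30.4) = 51.0555 m
m = 14970 / 51.0555 = 293 g

m = 293 g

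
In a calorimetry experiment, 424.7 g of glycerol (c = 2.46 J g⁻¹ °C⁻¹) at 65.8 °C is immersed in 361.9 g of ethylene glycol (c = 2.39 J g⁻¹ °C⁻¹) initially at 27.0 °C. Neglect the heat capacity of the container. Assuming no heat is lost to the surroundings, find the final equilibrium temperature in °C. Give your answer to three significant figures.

Heat lost by glycerol = heat gained by ethylene glycol.
(424.7)(2.46)(65.8 − T) = (361.9)(2.39)(T − 27.0)
1044.762 (65.8 − T) = 864.941 (T − 27.0)
68745 − 1044.762 T = 864.941 T − 23353
92098 = 1909.703 T
T = 48.23 °C

T_f = 48.2 °C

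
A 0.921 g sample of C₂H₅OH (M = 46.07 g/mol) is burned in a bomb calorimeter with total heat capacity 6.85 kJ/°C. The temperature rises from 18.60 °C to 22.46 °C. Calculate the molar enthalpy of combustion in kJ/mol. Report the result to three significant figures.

ΔH = -1320 kJ/mol

ΔT = 22.46 − 18.60 = 3.86 °C
q_cal = C_cal × ΔT = 6.85 × 3.86 = 26.441 kJ
n = 0.921 / 46.07 = 0.01999 mol
q_rxn = −q_cal = -26.441 kJ
ΔH = -26.441 / 0.01999 = -1323 kJ/mol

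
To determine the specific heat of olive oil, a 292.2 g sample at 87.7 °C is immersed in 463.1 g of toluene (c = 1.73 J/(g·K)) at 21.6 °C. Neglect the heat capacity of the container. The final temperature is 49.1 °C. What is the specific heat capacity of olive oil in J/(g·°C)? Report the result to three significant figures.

c = 1.95 J/(g·°C)

q_gained = (463.1 × 1.73) × (49.1 − 21.6) = 22030 J
q_lost = 292.2 × c × (87.7 − 49.1) = 11278.92 c
Set equal: c = 22030 / 11278.92 = 1.95 J/(g·°C)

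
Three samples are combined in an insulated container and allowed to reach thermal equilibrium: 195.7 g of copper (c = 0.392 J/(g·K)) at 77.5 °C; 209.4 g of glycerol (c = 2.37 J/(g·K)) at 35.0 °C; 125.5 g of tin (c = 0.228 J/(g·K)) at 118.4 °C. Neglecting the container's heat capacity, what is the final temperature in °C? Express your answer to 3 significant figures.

T_f = 44.4 °C

Σ mᵢcᵢ(T − Tᵢ) = 0  ⇒  T = Σ mᵢcᵢTᵢ / Σ mᵢcᵢ
Σ mᵢcᵢ = 195.7×0.392 + 209.4×2.37 + 125.5×0.228 = 601.6064
Σ mᵢcᵢTᵢ = 76.7144×77.5 + 496.278×35.0 + 28.614×118.4 = 26703
T = 26703 / 601.6064 = 44.39 °C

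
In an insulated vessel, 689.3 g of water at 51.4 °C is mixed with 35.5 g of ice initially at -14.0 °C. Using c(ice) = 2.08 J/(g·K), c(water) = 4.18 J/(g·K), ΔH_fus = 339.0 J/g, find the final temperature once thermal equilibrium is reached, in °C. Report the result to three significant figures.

Heat to bring ice to 0 °C and melt it: q₁ = 35.5×2.08×14.0 + 35.5×339.0 = 13068 J
Heat the water can supply cooling to 0 °C: 689.3×4.18×51.4 = 148097 J > q₁, so all ice melts.
Energy balance: 689.3×4.18×(51.4 − T) = 13068 + 35.5×4.18×(T − 0)
2881.274(51.4 − T) = 13068 + 148.39 T
148097 − 13068 = 3029.664 T
T = 135029 / 3029.664 = 44.57 °C

T_f = 44.6 °C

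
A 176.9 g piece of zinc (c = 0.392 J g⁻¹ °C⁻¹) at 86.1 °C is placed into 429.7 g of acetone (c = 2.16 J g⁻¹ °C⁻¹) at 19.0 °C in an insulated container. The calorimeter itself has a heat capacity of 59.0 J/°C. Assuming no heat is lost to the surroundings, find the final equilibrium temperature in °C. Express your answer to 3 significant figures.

T_f = 23.4 °C

Heat lost by zinc = heat gained by acetone + calorimeter.
(176.9)(0.392)(86.1 − T) = [(429.7)(2.16) + 59.0](T − 19.0)
69.3448 (86.1 − T) = 987.152 (T − 19.0)
5970.6 − 69.3448 T = 987.152 T − 18756
24726.6 = 1056.4968 T
T = 23.40 °C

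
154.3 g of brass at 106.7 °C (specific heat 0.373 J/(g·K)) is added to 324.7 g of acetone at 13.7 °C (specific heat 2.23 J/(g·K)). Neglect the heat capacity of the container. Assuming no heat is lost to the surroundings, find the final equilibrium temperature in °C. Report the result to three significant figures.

Heat lost by brass = heat gained by acetone.
(154.3)(0.373)(106.7 − T) = (324.7)(2.23)(T − 13.7)
57.5539 (106.7 − T) = 724.081 (T − 13.7)
6141.0 − 57.5539 T = 724.081 T − 9919.9
16060.9 = 781.6349 T
T = 20.548 °C

T_f = 20.5 °C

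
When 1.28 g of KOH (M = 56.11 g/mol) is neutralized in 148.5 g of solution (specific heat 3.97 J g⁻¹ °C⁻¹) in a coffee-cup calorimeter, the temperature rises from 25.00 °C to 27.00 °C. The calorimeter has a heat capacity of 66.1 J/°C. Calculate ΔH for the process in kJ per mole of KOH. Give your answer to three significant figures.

|ΔT| = |27.00 − 25.00| = 2.00 °C
|q_surr| = (148.5 × 3.97 + 66.1) × 2.00 = 655.645 × 2.00 = 1311 J
n(KOH) = 1.28 / 56.11 = 0.02281 mol
Temperature rose, so q_rxn = −|q_surr| = -1.311 kJ
ΔH = q_rxn / n = -57.47 kJ/mol

ΔH = -57.5 kJ/mol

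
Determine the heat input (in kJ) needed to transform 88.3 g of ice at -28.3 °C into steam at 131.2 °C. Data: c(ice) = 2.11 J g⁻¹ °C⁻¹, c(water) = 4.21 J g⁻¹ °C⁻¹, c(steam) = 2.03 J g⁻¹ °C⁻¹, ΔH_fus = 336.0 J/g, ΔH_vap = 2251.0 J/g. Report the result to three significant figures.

q1 (heat ice -28.3→0.0 °C): 88.3 × 2.11 × 28.3 = 5273 J
q2 (melt at 0 °C): 88.3 × 336.0 = 29669 J
q3 (heat water 0.0→100.0 °C): 88.3 × 4.21 × 100.0 = 37174 J
q4 (vaporize at 100 °C): 88.3 × 2251.0 = 198763 J
q5 (heat steam 100.0→131.2 °C): 88.3 × 2.03 × 31.2 = 5593 J
Total: 5273 + 29669 + 37174 + 198763 + 5593 = 276472 J = 276 kJ

q = 276 kJ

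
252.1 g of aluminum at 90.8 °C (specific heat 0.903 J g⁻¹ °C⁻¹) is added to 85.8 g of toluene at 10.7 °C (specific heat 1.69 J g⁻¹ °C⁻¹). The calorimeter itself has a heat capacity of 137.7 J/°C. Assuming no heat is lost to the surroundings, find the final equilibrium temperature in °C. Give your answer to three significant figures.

T_f = 46.4 °C

Heat lost by aluminum = heat gained by toluene + calorimeter.
(252.1)(0.903)(90.8 − T) = [(85.8)(1.69) + 137.7](T − 10.7)
227.6463 (90.8 − T) = 282.702 (T − 10.7)
20670 − 227.6463 T = 282.702 T − 3024.9
23694.9 = 510.3483 T
T = 46.43 °C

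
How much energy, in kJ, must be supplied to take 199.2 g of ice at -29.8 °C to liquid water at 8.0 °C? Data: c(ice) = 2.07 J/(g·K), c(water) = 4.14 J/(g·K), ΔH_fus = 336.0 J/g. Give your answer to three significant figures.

q = 85.8 kJ

q1 (heat ice -29.8→0.0 °C): 199.2 × 2.07 × 29.8 = 12288 J
q2 (melt at 0 °C): 199.2 × 336.0 = 66931 J
q3 (heat water 0.0→8.0 °C): 199.2 × 4.14 × 8.0 = 6598 J
Total: 12288 + 66931 + 6598 = 85817 J = 85.8 kJ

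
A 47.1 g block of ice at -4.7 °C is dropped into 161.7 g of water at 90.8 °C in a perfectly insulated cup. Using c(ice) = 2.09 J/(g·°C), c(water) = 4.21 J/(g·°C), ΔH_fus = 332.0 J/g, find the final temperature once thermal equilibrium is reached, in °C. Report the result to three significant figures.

T_f = 52.0 °C

Heat to bring ice to 0 °C and melt it: q₁ = 47.1×2.09×4.7 + 47.1×332.0 = 16100 J
Heat the water can supply cooling to 0 °C: 161.7×4.21×90.8 = 61812.7 J > q₁, so all ice melts.
Energy balance: 161.7×4.21×(90.8 − T) = 16100 + 47.1×4.21×(T − 0)
680.757(90.8 − T) = 16100 + 198.291 T
61812.7 − 16100 = 879.048 T
T = 45712.7 / 879.048 = 52.00 °C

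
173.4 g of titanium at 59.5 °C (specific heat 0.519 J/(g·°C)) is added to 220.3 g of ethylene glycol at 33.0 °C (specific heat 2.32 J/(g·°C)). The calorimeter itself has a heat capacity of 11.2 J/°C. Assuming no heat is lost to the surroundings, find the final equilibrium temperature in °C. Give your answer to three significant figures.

T_f = 36.9 °C

Heat lost by titanium = heat gained by ethylene glycol + calorimeter.
(173.4)(0.519)(59.5 − T) = [(220.3)(2.32) + 11.2](T − 33.0)
89.9946 (59.5 − T) = 522.296 (T − 33.0)
5354.7 − 89.9946 T = 522.296 T − 17236
22590.7 = 612.2906 T
T = 36.90 °C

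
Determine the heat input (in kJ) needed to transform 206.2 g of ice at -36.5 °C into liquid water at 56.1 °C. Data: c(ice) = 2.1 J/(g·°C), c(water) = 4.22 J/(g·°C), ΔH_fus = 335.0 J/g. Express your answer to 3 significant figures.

q = 134 kJ

q1 (heat ice -36.5→0.0 °C): 206.2 × 2.1 × 36.5 = 15805 J
q2 (melt at 0 °C): 206.2 × 335.0 = 69077 J
q3 (heat water 0.0→56.1 °C): 206.2 × 4.22 × 56.1 = 48816 J
Total: 15805 + 69077 + 48816 = 133698 J = 134 kJ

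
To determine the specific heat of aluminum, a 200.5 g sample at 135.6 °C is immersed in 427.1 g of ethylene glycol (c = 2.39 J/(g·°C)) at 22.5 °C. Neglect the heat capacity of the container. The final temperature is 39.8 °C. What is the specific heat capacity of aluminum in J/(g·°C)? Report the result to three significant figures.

c = 0.919 J/(g·°C)

q_gained = (427.1 × 2.39) × (39.8 − 22.5) = 17660 J
q_lost = 200.5 × c × (135.6 − 39.8) = 19207.9 c
Set equal: c = 17660 / 19207.9 = 0.919 J/(g·°C)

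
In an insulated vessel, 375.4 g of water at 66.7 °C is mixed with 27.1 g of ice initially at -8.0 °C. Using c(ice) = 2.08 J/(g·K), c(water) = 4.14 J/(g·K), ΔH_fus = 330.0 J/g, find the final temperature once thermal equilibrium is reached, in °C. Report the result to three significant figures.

Heat to bring ice to 0 °C and melt it: q₁ = 27.1×2.08×8.0 + 27.1×330.0 = 9393.9 J
Heat the water can supply cooling to 0 °C: 375.4×4.14×66.7 = 103662 J > q₁, so all ice melts.
Energy balance: 375.4×4.14×(66.7 − T) = 9393.9 + 27.1×4.14×(T − 0)
1554.156(66.7 − T) = 9393.9 + 112.194 T
103662 − 9393.9 = 1666.350 T
T = 94268.1 / 1666.350 = 56.57 °C

T_f = 56.6 °C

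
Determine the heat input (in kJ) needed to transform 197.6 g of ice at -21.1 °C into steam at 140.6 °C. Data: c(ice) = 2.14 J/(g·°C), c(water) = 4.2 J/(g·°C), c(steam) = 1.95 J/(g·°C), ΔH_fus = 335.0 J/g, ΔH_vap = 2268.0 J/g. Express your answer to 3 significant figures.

q1 (heat ice -21.1→0.0 °C): 197.6 × 2.14 × 21.1 = 8922 J
q2 (melt at 0 °C): 197.6 × 335.0 = 66196 J
q3 (heat water 0.0→100.0 °C): 197.6 × 4.2 × 100.0 = 82992 J
q4 (vaporize at 100 °C): 197.6 × 2268.0 = 448157 J
q5 (heat steam 100.0→140.6 °C): 197.6 × 1.95 × 40.6 = 15644 J
Total: 8922 + 66196 + 82992 + 448157 + 15644 = 621911 J = 622 kJ

q = 622 kJ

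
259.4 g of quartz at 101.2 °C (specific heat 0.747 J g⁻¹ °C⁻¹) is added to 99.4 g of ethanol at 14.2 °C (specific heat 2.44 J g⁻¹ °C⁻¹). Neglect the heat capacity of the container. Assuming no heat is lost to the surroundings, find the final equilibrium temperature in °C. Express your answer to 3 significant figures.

Heat lost by quartz = heat gained by ethanol.
(259.4)(0.747)(101.2 − T) = (99.4)(2.44)(T − 14.2)
193.7718 (101.2 − T) = 242.536 (T − 14.2)
19610 − 193.7718 T = 242.536 T − 3444.0
23054.0 = 436.3078 T
T = 52.84 °C

T_f = 52.8 °C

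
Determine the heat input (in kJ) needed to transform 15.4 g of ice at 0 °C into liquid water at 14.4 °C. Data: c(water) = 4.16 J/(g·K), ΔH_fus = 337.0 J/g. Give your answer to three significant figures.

q = 6.11 kJ

q1 (melt at 0 °C): 15.4 × 337.0 = 5190 J
q2 (heat water 0.0→14.4 °C): 15.4 × 4.16 × 14.4 = 923 J
Total: 5190 + 923 = 6113 J = 6.11 kJ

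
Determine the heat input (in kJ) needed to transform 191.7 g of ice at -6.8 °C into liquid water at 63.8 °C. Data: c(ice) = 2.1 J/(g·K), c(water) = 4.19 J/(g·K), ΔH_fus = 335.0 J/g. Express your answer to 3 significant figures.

q = 118 kJ

q1 (heat ice -6.8→0.0 °C): 191.7 × 2.1 × 6.8 = 2737 J
q2 (melt at 0 °C): 191.7 × 335.0 = 64220 J
q3 (heat water 0.0→63.8 °C): 191.7 × 4.19 × 63.8 = 51246 J
Total: 2737 + 64220 + 51246 = 118203 J = 118 kJ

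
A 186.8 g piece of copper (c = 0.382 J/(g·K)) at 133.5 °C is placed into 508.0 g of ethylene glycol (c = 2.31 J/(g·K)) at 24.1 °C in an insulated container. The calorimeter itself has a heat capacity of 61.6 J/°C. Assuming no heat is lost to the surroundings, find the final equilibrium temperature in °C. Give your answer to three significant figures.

T_f = 30.1 °C

Heat lost by copper = heat gained by ethylene glycol + calorimeter.
(186.8)(0.382)(133.5 − T) = [(508.0)(2.31) + 61.6](T − 24.1)
71.3576 (133.5 − T) = 1235.08 (T − 24.1)
9526.2 − 71.3576 T = 1235.08 T − 29765
39291.2 = 1306.4376 T
T = 30.08 °C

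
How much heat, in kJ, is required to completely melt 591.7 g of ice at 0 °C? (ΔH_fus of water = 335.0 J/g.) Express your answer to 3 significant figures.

q = 198 kJ

q = m × ΔH_fus = 591.7 × 335.0 = 198200 J = 198 kJ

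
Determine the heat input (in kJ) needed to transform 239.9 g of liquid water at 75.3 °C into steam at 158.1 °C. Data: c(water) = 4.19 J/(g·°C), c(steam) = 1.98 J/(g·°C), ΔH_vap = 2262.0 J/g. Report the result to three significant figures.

q1 (heat water 75.3→100.0 °C): 239.9 × 4.19 × 24.7 = 24828 J
q2 (vaporize at 100 °C): 239.9 × 2262.0 = 542654 J
q3 (heat steam 100.0→158.1 °C): 239.9 × 1.98 × 58.1 = 27598 J
Total: 24828 + 542654 + 27598 = 595080 J = 595 kJ

q = 595 kJ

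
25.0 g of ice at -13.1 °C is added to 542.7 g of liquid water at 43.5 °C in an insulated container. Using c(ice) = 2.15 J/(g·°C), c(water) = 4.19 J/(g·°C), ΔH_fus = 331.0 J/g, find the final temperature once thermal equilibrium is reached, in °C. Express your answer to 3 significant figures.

Heat to bring ice to 0 °C and melt it: q₁ = 25.0×2.15×13.1 + 25.0×331.0 = 8979.1 J
Heat the water can supply cooling to 0 °C: 542.7×4.19×43.5 = 98915.2 J > q₁, so all ice melts.
Energy balance: 542.7×4.19×(43.5 − T) = 8979.1 + 25.0×4.19×(T − 0)
2273.913(43.5 − T) = 8979.1 + 104.75 T
98915.2 − 8979.1 = 2378.663 T
T = 89936.1 / 2378.663 = 37.81 °C

T_f = 37.8 °C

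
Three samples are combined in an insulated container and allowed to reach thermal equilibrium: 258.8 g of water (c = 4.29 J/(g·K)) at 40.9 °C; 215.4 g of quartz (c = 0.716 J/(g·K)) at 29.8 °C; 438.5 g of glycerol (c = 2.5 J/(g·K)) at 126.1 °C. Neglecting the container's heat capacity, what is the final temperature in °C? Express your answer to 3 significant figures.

Σ mᵢcᵢ(T − Tᵢ) = 0  ⇒  T = Σ mᵢcᵢTᵢ / Σ mᵢcᵢ
Σ mᵢcᵢ = 258.8×4.29 + 215.4×0.716 + 438.5×2.5 = 2360.7284
Σ mᵢcᵢTᵢ = 1110.252×40.9 + 154.2264×29.8 + 1096.25×126.1 = 188240
T = 188240 / 2360.7284 = 79.74 °C

T_f = 79.7 °C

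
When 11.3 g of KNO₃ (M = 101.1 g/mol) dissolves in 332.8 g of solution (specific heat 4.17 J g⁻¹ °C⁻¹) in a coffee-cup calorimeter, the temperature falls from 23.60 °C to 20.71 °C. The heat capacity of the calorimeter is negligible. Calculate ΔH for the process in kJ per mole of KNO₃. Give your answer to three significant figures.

ΔH = 35.9 kJ/mol

|ΔT| = |20.71 − 23.60| = 2.89 °C
|q_surr| = (332.8 × 4.17) × 2.89 = 1387.776 × 2.89 = 4011 J
n(KNO₃) = 11.3 / 101.1 = 0.1118 mol
Temperature fell, so q_rxn = +|q_surr| = 4.011 kJ
ΔH = q_rxn / n = 35.88 kJ/mol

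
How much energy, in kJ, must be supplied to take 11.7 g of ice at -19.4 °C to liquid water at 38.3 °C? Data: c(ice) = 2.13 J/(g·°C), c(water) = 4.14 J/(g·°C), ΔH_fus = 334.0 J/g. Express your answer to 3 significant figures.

q1 (heat ice -19.4→0.0 °C): 11.7 × 2.13 × 19.4 = 483 J
q2 (melt at 0 °C): 11.7 × 334.0 = 3908 J
q3 (heat water 0.0→38.3 °C): 11.7 × 4.14 × 38.3 = 1855 J
Total: 483 + 3908 + 1855 = 6246 J = 6.25 kJ

q = 6.25 kJ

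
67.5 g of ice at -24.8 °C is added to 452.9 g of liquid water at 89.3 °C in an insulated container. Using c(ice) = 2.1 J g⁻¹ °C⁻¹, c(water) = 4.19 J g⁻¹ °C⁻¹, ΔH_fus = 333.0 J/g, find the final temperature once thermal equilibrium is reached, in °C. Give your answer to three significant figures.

T_f = 65.8 °C

Heat to bring ice to 0 °C and melt it: q₁ = 67.5×2.1×24.8 + 67.5×333.0 = 25993 J
Heat the water can supply cooling to 0 °C: 452.9×4.19×89.3 = 169460 J > q₁, so all ice melts.
Energy balance: 452.9×4.19×(89.3 − T) = 25993 + 67.5×4.19×(T − 0)
1897.651(89.3 − T) = 25993 + 282.825 T
169460 − 25993 = 2180.476 T
T = 143467 / 2180.476 = 65.80 °C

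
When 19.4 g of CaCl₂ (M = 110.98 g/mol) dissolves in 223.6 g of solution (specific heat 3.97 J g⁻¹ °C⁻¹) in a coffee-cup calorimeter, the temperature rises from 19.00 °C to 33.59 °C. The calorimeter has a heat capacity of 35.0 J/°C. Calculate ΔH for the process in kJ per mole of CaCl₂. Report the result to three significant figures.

|ΔT| = |33.59 − 19.00| = 14.59 °C
|q_surr| = (223.6 × 3.97 + 35.0) × 14.59 = 922.692 × 14.59 = 13460 J
n(CaCl₂) = 19.4 / 110.98 = 0.1748 mol
Temperature rose, so q_rxn = −|q_surr| = -13.46 kJ
ΔH = q_rxn / n = -77.00 kJ/mol

ΔH = -77.0 kJ/mol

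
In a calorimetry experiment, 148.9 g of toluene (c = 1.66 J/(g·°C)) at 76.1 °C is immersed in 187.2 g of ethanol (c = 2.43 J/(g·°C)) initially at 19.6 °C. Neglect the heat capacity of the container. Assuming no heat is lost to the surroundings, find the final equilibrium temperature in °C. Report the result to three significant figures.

Heat lost by toluene = heat gained by ethanol.
(148.9)(1.66)(76.1 − T) = (187.2)(2.43)(T − 19.6)
247.174 (76.1 − T) = 454.896 (T − 19.6)
18810 − 247.174 T = 454.896 T − 8916.0
27726.0 = 702.070 T
T = 39.49 °C

T_f = 39.5 °C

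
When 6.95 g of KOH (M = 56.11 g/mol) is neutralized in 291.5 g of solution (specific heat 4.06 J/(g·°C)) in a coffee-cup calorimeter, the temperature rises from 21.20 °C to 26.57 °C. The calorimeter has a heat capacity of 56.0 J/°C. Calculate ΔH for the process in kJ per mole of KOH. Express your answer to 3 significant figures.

ΔH = -53.7 kJ/mol

|ΔT| = |26.57 − 21.20| = 5.37 °C
|q_surr| = (291.5 × 4.06 + 56.0) × 5.37 = 1239.49 × 5.37 = 6656 J
n(KOH) = 6.95 / 56.11 = 0.1239 mol
Temperature rose, so q_rxn = −|q_surr| = -6.656 kJ
ΔH = q_rxn / n = -53.72 kJ/mol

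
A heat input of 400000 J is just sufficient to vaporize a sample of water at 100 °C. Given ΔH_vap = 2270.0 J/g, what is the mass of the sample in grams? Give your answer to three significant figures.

m = 176 g

m = q / ΔH_vap = 400000 J / 2270.0 J/g = 176 g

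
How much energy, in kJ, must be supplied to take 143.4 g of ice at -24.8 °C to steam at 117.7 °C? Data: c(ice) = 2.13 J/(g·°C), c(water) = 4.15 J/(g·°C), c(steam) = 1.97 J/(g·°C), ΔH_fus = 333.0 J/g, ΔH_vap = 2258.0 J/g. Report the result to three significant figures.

q = 444 kJ

q1 (heat ice -24.8→0.0 °C): 143.4 × 2.13 × 24.8 = 7575 J
q2 (melt at 0 °C): 143.4 × 333.0 = 47752 J
q3 (heat water 0.0→100.0 °C): 143.4 × 4.15 × 100.0 = 59511 J
q4 (vaporize at 100 °C): 143.4 × 2258.0 = 323797 J
q5 (heat steam 100.0→117.7 °C): 143.4 × 1.97 × 17.7 = 5000 J
Total: 7575 + 47752 + 59511 + 323797 + 5000 = 443635 J = 444 kJ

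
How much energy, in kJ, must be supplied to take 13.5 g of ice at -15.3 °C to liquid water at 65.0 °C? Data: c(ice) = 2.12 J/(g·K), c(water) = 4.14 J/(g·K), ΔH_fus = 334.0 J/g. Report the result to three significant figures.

q = 8.58 kJ

q1 (heat ice -15.3→0.0 °C): 13.5 × 2.12 × 15.3 = 438 J
q2 (melt at 0 °C): 13.5 × 334.0 = 4509 J
q3 (heat water 0.0→65.0 °C): 13.5 × 4.14 × 65.0 = 3633 J
Total: 438 + 4509 + 3633 = 8580 J = 8.58 kJ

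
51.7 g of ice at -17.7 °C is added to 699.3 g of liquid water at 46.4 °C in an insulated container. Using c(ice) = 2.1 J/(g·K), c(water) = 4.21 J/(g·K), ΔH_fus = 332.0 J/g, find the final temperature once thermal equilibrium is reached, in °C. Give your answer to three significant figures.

T_f = 37.2 °C

Heat to bring ice to 0 °C and melt it: q₁ = 51.7×2.1×17.7 + 51.7×332.0 = 19086 J
Heat the water can supply cooling to 0 °C: 699.3×4.21×46.4 = 136604 J > q₁, so all ice melts.
Energy balance: 699.3×4.21×(46.4 − T) = 19086 + 51.7×4.21×(T − 0)
2944.053(46.4 − T) = 19086 + 217.657 T
136604 − 19086 = 3161.710 T
T = 117518 / 3161.710 = 37.17 °C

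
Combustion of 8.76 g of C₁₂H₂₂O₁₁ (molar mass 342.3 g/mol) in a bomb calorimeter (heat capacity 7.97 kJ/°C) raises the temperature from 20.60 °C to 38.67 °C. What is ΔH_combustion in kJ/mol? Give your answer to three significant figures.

ΔT = 38.67 − 20.60 = 18.07 °C
q_cal = C_cal × ΔT = 7.97 × 18.07 = 144.0179 kJ
n = 8.76 / 342.3 = 0.02559 mol
q_rxn = −q_cal = -144.0179 kJ
ΔH = -144.0179 / 0.02559 = -5628 kJ/mol

ΔH = -5630 kJ/mol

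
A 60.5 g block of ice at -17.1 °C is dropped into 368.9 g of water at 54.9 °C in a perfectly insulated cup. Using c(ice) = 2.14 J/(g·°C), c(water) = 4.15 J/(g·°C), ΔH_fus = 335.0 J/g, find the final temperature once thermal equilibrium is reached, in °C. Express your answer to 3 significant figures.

Heat to bring ice to 0 °C and melt it: q₁ = 60.5×2.14×17.1 + 60.5×335.0 = 22481 J
Heat the water can supply cooling to 0 °C: 368.9×4.15×54.9 = 84048.3 J > q₁, so all ice melts.
Energy balance: 368.9×4.15×(54.9 − T) = 22481 + 60.5×4.15×(T − 0)
1530.935(54.9 − T) = 22481 + 251.075 T
84048.3 − 22481 = 1782.010 T
T = 61567.3 / 1782.010 = 34.549 °C

T_f = 34.5 °C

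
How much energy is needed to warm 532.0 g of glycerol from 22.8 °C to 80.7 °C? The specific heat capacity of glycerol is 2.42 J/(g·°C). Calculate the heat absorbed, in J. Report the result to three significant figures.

q = m c ΔT = 532.0 × 2.42 × (80.7 − 22.8)
q = 532.0 × 2.42 × 57.9 = 74540 J

q = 74500 J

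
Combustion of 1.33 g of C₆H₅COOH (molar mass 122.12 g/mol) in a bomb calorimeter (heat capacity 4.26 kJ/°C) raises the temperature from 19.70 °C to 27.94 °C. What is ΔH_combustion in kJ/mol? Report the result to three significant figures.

ΔT = 27.94 − 19.70 = 8.24 °C
q_cal = C_cal × ΔT = 4.26 × 8.24 = 35.1024 kJ
n = 1.33 / 122.12 = 0.01089 mol
q_rxn = −q_cal = -35.1024 kJ
ΔH = -35.1024 / 0.01089 = -3223 kJ/mol

ΔH = -3220 kJ/mol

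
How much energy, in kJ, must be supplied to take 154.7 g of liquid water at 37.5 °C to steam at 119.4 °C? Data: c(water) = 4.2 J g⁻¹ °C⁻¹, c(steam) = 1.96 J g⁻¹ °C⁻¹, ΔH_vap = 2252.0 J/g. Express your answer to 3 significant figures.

q = 395 kJ

q1 (heat water 37.5→100.0 °C): 154.7 × 4.2 × 62.5 = 40609 J
q2 (vaporize at 100 °C): 154.7 × 2252.0 = 348384 J
q3 (heat steam 100.0→119.4 °C): 154.7 × 1.96 × 19.4 = 5882 J
Total: 40609 + 348384 + 5882 = 394875 J = 395 kJ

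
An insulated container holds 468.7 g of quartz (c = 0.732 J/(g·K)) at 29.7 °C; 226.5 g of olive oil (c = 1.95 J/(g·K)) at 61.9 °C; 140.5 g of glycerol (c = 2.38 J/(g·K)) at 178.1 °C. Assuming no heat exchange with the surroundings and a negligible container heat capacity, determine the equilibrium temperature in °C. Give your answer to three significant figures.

Σ mᵢcᵢ(T − Tᵢ) = 0  ⇒  T = Σ mᵢcᵢTᵢ / Σ mᵢcᵢ
Σ mᵢcᵢ = 468.7×0.732 + 226.5×1.95 + 140.5×2.38 = 1119.1534
Σ mᵢcᵢTᵢ = 343.0884×29.7 + 441.675×61.9 + 334.39×178.1 = 97084
T = 97084 / 1119.1534 = 86.748 °C

T_f = 86.7 °C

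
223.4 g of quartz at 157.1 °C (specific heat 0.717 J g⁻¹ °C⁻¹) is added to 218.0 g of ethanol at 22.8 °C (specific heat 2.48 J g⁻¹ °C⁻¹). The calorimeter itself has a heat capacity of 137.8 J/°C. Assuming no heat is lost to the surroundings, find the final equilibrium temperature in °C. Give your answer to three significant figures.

T_f = 48.5 °C

Heat lost by quartz = heat gained by ethanol + calorimeter.
(223.4)(0.717)(157.1 − T) = [(218.0)(2.48) + 137.8](T − 22.8)
160.1778 (157.1 − T) = 678.44 (T − 22.8)
25164 − 160.1778 T = 678.44 T − 15468
40632 = 838.6178 T
T = 48.45 °C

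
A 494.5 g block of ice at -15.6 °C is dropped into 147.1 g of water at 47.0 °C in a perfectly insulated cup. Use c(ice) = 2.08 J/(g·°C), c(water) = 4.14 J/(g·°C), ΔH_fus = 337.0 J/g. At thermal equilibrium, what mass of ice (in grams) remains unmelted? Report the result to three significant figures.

m_ice remaining = 457 g

Heat to warm all ice to 0 °C: 494.5×2.08×15.6 = 16046 J
Heat released by water cooling to 0 °C: 147.1×4.14×47.0 = 28623 J
28623 J < 16046 + 494.5×337.0 = 182692.5 J, so not all ice melts; final T = 0 °C.
Heat left for melting: 28623 − 16046 = 12577 J
Mass melted = 12577 / 337.0 = 37.32 g
Ice remaining = 494.5 − 37.32 = 457.18 g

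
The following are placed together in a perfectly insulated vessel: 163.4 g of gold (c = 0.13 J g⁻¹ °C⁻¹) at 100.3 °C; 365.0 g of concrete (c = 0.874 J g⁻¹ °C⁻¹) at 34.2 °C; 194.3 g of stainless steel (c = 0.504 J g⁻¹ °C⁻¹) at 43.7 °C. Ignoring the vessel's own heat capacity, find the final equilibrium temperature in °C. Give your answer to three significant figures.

Σ mᵢcᵢ(T − Tᵢ) = 0  ⇒  T = Σ mᵢcᵢTᵢ / Σ mᵢcᵢ
Σ mᵢcᵢ = 163.4×0.13 + 365.0×0.874 + 194.3×0.504 = 438.1792
Σ mᵢcᵢTᵢ = 21.242×100.3 + 319.01×34.2 + 97.9272×43.7 = 17320
T = 17320 / 438.1792 = 39.53 °C

T_f = 39.5 °C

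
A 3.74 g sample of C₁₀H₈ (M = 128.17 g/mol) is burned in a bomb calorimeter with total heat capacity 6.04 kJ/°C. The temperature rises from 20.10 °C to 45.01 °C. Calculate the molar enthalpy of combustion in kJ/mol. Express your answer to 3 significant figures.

ΔT = 45.01 − 20.10 = 24.91 °C
q_cal = C_cal × ΔT = 6.04 × 24.91 = 150.4564 kJ
n = 3.74 / 128.17 = 0.02918 mol
q_rxn = −q_cal = -150.4564 kJ
ΔH = -150.4564 / 0.02918 = -5156 kJ/mol

ΔH = -5160 kJ/mol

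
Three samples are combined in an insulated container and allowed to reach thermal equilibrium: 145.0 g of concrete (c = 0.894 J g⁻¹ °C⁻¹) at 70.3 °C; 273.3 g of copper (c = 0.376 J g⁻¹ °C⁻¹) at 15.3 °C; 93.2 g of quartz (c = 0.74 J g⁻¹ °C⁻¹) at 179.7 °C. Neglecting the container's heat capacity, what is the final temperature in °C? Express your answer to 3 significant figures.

Σ mᵢcᵢ(T − Tᵢ) = 0  ⇒  T = Σ mᵢcᵢTᵢ / Σ mᵢcᵢ
Σ mᵢcᵢ = 145.0×0.894 + 273.3×0.376 + 93.2×0.74 = 301.3588
Σ mᵢcᵢTᵢ = 129.63×70.3 + 102.7608×15.3 + 68.968×179.7 = 23079
T = 23079 / 301.3588 = 76.58 °C

T_f = 76.6 °C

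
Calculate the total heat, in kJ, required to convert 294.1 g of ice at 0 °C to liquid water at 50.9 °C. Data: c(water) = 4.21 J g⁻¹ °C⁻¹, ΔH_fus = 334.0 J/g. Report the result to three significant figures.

q = 161 kJ

q1 (melt at 0 °C): 294.1 × 334.0 = 98229 J
q2 (heat water 0.0→50.9 °C): 294.1 × 4.21 × 50.9 = 63022 J
Total: 98229 + 63022 = 161251 J = 161 kJ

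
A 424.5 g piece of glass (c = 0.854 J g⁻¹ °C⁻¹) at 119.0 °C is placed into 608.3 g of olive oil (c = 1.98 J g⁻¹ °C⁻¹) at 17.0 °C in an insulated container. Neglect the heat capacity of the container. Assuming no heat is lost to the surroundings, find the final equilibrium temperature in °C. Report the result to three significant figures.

T_f = 40.6 °C

Heat lost by glass = heat gained by olive oil.
(424.5)(0.854)(119.0 − T) = (608.3)(1.98)(T − 17.0)
362.523 (119.0 − T) = 1204.434 (T − 17.0)
43140 − 362.523 T = 1204.434 T − 20475
63615 = 1566.957 T
T = 40.60 °C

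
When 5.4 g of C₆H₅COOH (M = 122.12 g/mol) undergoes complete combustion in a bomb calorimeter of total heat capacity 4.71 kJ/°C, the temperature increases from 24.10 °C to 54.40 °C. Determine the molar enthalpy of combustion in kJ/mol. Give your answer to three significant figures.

ΔH = -3230 kJ/mol

ΔT = 54.40 − 24.10 = 30.30 °C
q_cal = C_cal × ΔT = 4.71 × 30.30 = 142.713 kJ
n = 5.4 / 122.12 = 0.04422 mol
q_rxn = −q_cal = -142.713 kJ
ΔH = -142.713 / 0.04422 = -3227 kJ/mol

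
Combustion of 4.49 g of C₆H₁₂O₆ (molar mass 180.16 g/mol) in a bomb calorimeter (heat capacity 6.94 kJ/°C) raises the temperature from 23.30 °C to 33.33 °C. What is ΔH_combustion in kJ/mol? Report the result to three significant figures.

ΔH = -2790 kJ/mol

ΔT = 33.33 − 23.30 = 10.03 °C
q_cal = C_cal × ΔT = 6.94 × 10.03 = 69.6082 kJ
n = 4.49 / 180.16 = 0.02492 mol
q_rxn = −q_cal = -69.6082 kJ
ΔH = -69.6082 / 0.02492 = -2793 kJ/mol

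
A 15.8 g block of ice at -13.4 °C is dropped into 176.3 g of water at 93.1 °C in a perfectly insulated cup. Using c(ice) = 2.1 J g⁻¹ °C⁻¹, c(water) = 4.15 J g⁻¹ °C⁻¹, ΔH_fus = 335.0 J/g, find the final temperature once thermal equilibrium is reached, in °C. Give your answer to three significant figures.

T_f = 78.2 °C

Heat to bring ice to 0 °C and melt it: q₁ = 15.8×2.1×13.4 + 15.8×335.0 = 5737.6 J
Heat the water can supply cooling to 0 °C: 176.3×4.15×93.1 = 68116.1 J > q₁, so all ice melts.
Energy balance: 176.3×4.15×(93.1 − T) = 5737.6 + 15.8×4.15×(T − 0)
731.645(93.1 − T) = 5737.6 + 65.57 T
68116.1 − 5737.6 = 797.215 T
T = 62378.5 / 797.215 = 78.246 °C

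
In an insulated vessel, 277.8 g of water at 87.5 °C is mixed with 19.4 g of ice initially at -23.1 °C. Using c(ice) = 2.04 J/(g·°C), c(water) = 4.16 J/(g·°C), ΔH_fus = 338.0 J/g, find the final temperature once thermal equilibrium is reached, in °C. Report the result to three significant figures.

T_f = 75.7 °C

Heat to bring ice to 0 °C and melt it: q₁ = 19.4×2.04×23.1 + 19.4×338.0 = 7471.4 J
Heat the water can supply cooling to 0 °C: 277.8×4.16×87.5 = 101119 J > q₁, so all ice melts.
Energy balance: 277.8×4.16×(87.5 − T) = 7471.4 + 19.4×4.16×(T − 0)
1155.648(87.5 − T) = 7471.4 + 80.704 T
101119 − 7471.4 = 1236.352 T
T = 93647.6 / 1236.352 = 75.745 °C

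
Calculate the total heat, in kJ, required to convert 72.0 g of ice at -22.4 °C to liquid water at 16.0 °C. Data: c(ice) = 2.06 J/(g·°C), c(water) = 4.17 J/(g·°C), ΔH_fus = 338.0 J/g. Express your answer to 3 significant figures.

q = 32.5 kJ

q1 (heat ice -22.4→0.0 °C): 72.0 × 2.06 × 22.4 = 3322 J
q2 (melt at 0 °C): 72.0 × 338.0 = 24336 J
q3 (heat water 0.0→16.0 °C): 72.0 × 4.17 × 16.0 = 4804 J
Total: 3322 + 24336 + 4804 = 32462 J = 32.5 kJ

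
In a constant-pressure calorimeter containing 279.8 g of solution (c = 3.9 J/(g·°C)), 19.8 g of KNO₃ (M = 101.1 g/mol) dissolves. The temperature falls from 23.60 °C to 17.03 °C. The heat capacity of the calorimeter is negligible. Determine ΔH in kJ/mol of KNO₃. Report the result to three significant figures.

ΔH = 36.6 kJ/mol

|ΔT| = |17.03 − 23.60| = 6.57 °C
|q_surr| = (279.8 × 3.9) × 6.57 = 1091.22 × 6.57 = 7169 J
n(KNO₃) = 19.8 / 101.1 = 0.1958 mol
Temperature fell, so q_rxn = +|q_surr| = 7.169 kJ
ΔH = q_rxn / n = 36.61 kJ/mol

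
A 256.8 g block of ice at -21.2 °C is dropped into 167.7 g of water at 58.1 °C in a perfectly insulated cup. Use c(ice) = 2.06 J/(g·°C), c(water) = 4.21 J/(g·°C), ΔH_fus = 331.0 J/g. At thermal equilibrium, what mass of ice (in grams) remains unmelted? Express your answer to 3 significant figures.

m_ice remaining = 167 g

Heat to warm all ice to 0 °C: 256.8×2.06×21.2 = 11215 J
Heat released by water cooling to 0 °C: 167.7×4.21×58.1 = 41020 J
41020 J < 11215 + 256.8×331.0 = 96215.8 J, so not all ice melts; final T = 0 °C.
Heat left for melting: 41020 − 11215 = 29805 J
Mass melted = 29805 / 331.0 = 90.05 g
Ice remaining = 256.8 − 90.05 = 166.75 g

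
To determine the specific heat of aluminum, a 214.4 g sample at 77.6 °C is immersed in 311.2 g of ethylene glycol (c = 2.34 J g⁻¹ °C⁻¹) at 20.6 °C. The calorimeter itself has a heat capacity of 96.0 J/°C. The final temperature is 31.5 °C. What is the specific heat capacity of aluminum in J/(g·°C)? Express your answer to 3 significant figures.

q_gained = (311.2 × 2.34 + 96.0) × (31.5 − 20.6) = 8984 J
q_lost = 214.4 × c × (77.6 − 31.5) = 9883.84 c
Set equal: c = 8984 / 9883.84 = 0.909 J/(g·°C)

c = 0.909 J/(g·°C)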